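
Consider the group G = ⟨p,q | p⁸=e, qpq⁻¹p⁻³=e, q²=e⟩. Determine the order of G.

Enumerate words in the generators, reducing via the relations: the distinct elements are
  {e, p, q, pq, p², p³, p⁴, p⁵, p⁶, p⁷, p²q, p³q, p⁴q, p⁵q, p⁶q, p⁷q}.
No further products give new elements, so |G| = 16.

Answer: 16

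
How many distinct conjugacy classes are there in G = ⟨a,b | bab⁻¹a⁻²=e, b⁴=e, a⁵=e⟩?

The conjugacy classes (representative and size) are:
  [e] (size 1), [a⁴] (size 4), [a²b] (size 5), [b²] (size 5), [a³b³] (size 5).
Class equation: 1 + 4 + 5 + 5 + 5 = 20 = |G|. So G has 5 conjugacy classes.

Answer: 5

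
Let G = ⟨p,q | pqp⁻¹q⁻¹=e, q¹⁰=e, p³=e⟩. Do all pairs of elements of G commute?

Each pair of generators commutes: p·q = pq = q·p. Since the generators pairwise commute, every element of G commutes with every other, so G is abelian.

Answer: Yes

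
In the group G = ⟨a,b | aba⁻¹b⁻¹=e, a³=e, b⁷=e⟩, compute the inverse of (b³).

The order of (b³) is 7 (smallest k with (b³)ᵏ = e), so (b³)⁻¹ = (b³)⁶ = b⁴.
Check: (b³) · (b⁴) → (b³) · b⁴ = e, giving e as required.

Answer: b⁴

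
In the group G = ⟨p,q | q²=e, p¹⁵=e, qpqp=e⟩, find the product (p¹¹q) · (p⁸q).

Compute (p¹¹q) · (p⁸q) by multiplying left to right and reducing via the relations at each step:
  (p¹¹q) · p⁸ = p³q
  (p³q) · q = p³

Answer: p³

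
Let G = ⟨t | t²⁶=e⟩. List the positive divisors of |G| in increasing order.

|G| = 26 = 2 · 13. By Lagrange's theorem the order of any subgroup divides 26; the divisors of 26 are 1, 2, 13, 26.

Answer: 1, 2, 13, 26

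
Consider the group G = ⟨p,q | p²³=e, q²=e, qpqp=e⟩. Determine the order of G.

Enumerate words in the generators, reducing via the relations: the distinct elements are
  {e, p, q, pq, p², p³, p⁴, p⁵, p⁶, p⁷, p⁸, p⁹, p²q, p²², p²¹, p²⁰, p³q, p¹², p¹³, p¹¹, p¹⁰, p¹⁴, p¹⁵, p¹⁶, p¹⁷, p¹⁸, p¹⁹, p⁴q, p⁵q, p⁶q, p⁷q, p⁸q, p⁹q, p²²q, p²¹q, p²⁰q, p¹²q, p¹³q, p¹¹q, p¹⁰q, p¹⁴q, p¹⁵q, p¹⁶q, p¹⁷q, p¹⁸q, p¹⁹q}.
No further products give new elements, so |G| = 46.

Answer: 46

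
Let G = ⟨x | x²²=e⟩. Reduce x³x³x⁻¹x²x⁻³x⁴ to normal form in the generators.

Multiply left to right, reducing at each step:
  (x³) · x³ = x⁶
  (x⁶) · x⁻¹ = x⁵
  (x⁵) · x² = x⁷
  (x⁷) · x⁻³ = x⁴
  (x⁴) · x⁴ = x⁸

Answer: x⁸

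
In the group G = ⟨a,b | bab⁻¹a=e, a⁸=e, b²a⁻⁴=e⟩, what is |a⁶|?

Compute successive powers until reaching e:
  (a⁶)¹ = a⁶, (a⁶)² = a⁴, (a⁶)³ = a², (a⁶)⁴ = e.
The smallest positive k with (a⁶)ᵏ = e is 4.

Answer: 4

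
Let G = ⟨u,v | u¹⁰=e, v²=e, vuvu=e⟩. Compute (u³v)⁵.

Compute successive powers of (u³v), reducing at each step:
  (u³v)²: (u³v) · u³ = v;   v · v = e
  (u³v)³: e · u³ = u³;   (u³) · v = u³v
  (u³v)⁴: (u³v) · u³ = v;   v · v = e
  (u³v)⁵: e · u³ = u³;   (u³) · v = u³v

Answer: u³v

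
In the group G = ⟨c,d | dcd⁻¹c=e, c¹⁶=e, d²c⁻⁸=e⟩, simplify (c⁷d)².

Compute successive powers of (c⁷d), reducing at each step:
  (c⁷d)²: (c⁷d) · c⁷ = d;   d · d = c⁸

Answer: c⁸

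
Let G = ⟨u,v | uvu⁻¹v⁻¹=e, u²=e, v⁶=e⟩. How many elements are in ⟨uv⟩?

|⟨uv⟩| equals the order of uv. Compute successive powers until reaching e:
  (uv)¹ = uv, (uv)² = v², (uv)³ = uv³, (uv)⁴ = v⁴, (uv)⁵ = uv⁵, (uv)⁶ = e.
The smallest positive k with (uv)ᵏ = e is 6, so |⟨uv⟩| = 6.

Answer: 6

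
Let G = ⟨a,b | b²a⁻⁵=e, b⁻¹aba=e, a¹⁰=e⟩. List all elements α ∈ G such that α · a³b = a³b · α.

⟨a³b⟩ ⊆ C_G(a³b) since powers of a³b commute with a³b; so |C_G(a³b)| ≥ |⟨a³b⟩| = 4.
By orbit–stabilizer, |C_G(a³b)| = |G| / |conj. class of a³b| = 20 / 5 = 4.
The 4 elements commuting with a³b are {e, a⁵, a³b, a³b⁻¹}.

Answer: {e, a⁵, a³b, a³b⁻¹}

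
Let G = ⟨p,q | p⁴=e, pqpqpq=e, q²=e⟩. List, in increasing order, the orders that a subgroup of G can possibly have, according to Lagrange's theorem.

|G| = 24 = 2³ · 3. By Lagrange's theorem the order of any subgroup divides 24; the divisors of 24 are 1, 2, 3, 4, 6, 8, 12, 24.

Answer: 1, 2, 3, 4, 6, 8, 12, 24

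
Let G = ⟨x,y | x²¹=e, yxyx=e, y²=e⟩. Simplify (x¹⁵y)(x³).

Compute (x¹⁵y) · (x³) by multiplying left to right and reducing via the relations at each step:
  (x¹⁵y) · x³ = x¹²y

Answer: x¹²y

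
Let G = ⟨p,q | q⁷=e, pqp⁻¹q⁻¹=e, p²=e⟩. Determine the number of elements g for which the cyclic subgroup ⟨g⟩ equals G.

G is cyclic of order 14. An element generates G iff its order is 14, and a cyclic group of order 14 has exactly φ(14) = 6 such elements.

Answer: 6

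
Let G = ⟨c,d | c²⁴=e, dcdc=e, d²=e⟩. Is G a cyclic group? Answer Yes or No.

Every cyclic group is abelian. But c·d = cd while d·c = c²³d, so c·d ≠ d·c and G is not abelian. Hence G is not cyclic.

Answer: No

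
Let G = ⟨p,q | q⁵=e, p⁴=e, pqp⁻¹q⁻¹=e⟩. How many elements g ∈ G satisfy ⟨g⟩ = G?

G is cyclic of order 20. An element generates G iff its order is 20, and a cyclic group of order 20 has exactly φ(20) = 8 such elements.

Answer: 8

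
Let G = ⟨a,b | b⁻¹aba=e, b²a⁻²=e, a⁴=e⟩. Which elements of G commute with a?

⟨a⟩ ⊆ C_G(a) since powers of a commute with a; so |C_G(a)| ≥ |⟨a⟩| = 4.
By orbit–stabilizer, |C_G(a)| = |G| / |conj. class of a| = 8 / 2 = 4.
The 4 elements commuting with a are {e, a, a², a³}.

Answer: {e, a, a², a³}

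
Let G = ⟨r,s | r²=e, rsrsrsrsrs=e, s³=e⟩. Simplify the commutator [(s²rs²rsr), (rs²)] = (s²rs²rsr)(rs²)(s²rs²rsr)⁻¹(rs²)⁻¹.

[(s²rs²rsr), (rs²)] = (s²rs²rsr)·(rs²)·(s²rs²rsr)⁻¹·(rs²)⁻¹.
  (s²rs²rsr) · (rs²) = s²rs²r
  (s²rs²r) · (rs²rsrs) = srs²r
  (srs²r) · (sr) = srs²rsr

Answer: srs²rsr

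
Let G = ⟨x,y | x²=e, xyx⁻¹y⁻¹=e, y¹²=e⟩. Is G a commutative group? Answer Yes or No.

Each pair of generators commutes: x·y = xy = y·x. Since the generators pairwise commute, every element of G commutes with every other, so G is abelian.

Answer: Yes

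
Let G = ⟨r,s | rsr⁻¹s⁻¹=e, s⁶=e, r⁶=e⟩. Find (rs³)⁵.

Compute successive powers of (rs³), reducing at each step:
  (rs³)²: (rs³) · r = r²s³;   (r²s³) · s³ = r²
  (rs³)³: (r²) · r = r³;   (r³) · s³ = r³s³
  (rs³)⁴: (r³s³) · r = r⁴s³;   (r⁴s³) · s³ = r⁴
  (rs³)⁵: (r⁴) · r = r⁵;   (r⁵) · s³ = r⁵s³

Answer: r⁵s³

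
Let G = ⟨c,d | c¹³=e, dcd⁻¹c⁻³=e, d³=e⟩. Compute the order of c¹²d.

Compute successive powers until reaching e:
  (c¹²d)¹ = c¹²d, (c¹²d)² = c⁹d², (c¹²d)³ = e.
The smallest positive k with (c¹²d)ᵏ = e is 3.

Answer: 3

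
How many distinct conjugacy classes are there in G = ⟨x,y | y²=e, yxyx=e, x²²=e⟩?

The conjugacy classes (representative and size) are:
  [e] (size 1), [x] (size 2), [x²] (size 2), [x¹⁹] (size 2), [x⁴] (size 2), [x⁵] (size 2), [x⁶] (size 2), [x⁷] (size 2), [x⁸] (size 2), [x¹³] (size 2), [x¹⁰] (size 2), [x¹¹] (size 1), [x⁶y] (size 11), [xy] (size 11).
Class equation: 1 + 2 + 2 + 2 + 2 + 2 + 2 + 2 + 2 + 2 + 2 + 1 + 11 + 11 = 44 = |G|. So G has 14 conjugacy classes.

Answer: 14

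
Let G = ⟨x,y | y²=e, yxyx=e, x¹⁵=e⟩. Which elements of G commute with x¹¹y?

⟨x¹¹y⟩ ⊆ C_G(x¹¹y) since powers of x¹¹y commute with x¹¹y; so |C_G(x¹¹y)| ≥ |⟨x¹¹y⟩| = 2.
By orbit–stabilizer, |C_G(x¹¹y)| = |G| / |conj. class of x¹¹y| = 30 / 15 = 2.
The 2 elements commuting with x¹¹y are {e, x¹¹y}.

Answer: {e, x¹¹y}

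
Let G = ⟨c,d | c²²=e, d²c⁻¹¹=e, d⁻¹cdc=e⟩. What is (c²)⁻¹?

The order of (c²) is 11 (smallest k with (c²)ᵏ = e), so (c²)⁻¹ = (c²)¹⁰ = c²⁰.
Check: (c²) · (c²⁰) → (c²) · c²⁰ = e, giving e as required.

Answer: c²⁰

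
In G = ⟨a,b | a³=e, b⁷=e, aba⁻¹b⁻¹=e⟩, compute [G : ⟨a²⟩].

First find ord(a²) by computing successive powers:
  (a²)¹ = a², (a²)² = a, (a²)³ = e.
So |⟨a²⟩| = ord(a²) = 3. With |G| = 21, by Lagrange [G : ⟨a²⟩] = 21/3 = 7.

Answer: 7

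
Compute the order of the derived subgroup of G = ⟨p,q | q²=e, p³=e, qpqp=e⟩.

G' = [G, G] is generated by all commutators. The generator-pair commutators are: [p, q] = p².
The subgroup they normally generate is {e, p, p²}, of order 3.
Check: |G/G'| = 6/3 = 2 is the order of the abelianisation.

Answer: 3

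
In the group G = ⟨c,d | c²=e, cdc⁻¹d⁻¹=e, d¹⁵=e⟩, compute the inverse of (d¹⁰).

The order of (d¹⁰) is 3 (smallest k with (d¹⁰)ᵏ = e), so (d¹⁰)⁻¹ = (d¹⁰)² = d⁵.
Check: (d¹⁰) · (d⁵) → (d¹⁰) · d⁵ = e, giving e as required.

Answer: d⁵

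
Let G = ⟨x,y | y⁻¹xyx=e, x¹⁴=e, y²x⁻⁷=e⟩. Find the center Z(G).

An element z ∈ Z(G) iff z commutes with every generator.
For example x⁷ is central: (x⁷)·x = x⁸ = x·(x⁷); (x⁷)·y = y⁻¹ = y·(x⁷).
Whereas x ∉ Z(G) since x·y = xy ≠ x⁶y⁻¹ = y·x.
Checking each of the 28 elements this way gives Z(G) = {e, x⁷}, of order 2.

Answer: {e, x⁷}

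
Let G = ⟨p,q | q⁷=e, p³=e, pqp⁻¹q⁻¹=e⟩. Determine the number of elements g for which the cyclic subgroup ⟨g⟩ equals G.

G is cyclic of order 21. An element generates G iff its order is 21, and a cyclic group of order 21 has exactly φ(21) = 12 such elements.

Answer: 12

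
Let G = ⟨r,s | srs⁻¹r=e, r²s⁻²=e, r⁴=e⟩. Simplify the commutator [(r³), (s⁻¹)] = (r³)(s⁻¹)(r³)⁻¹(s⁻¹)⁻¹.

[(r³), (s⁻¹)] = (r³)·(s⁻¹)·(r³)⁻¹·(s⁻¹)⁻¹.
  (r³) · (s⁻¹) = rs
  (rs) · r = s
  s · s = r²

Answer: r²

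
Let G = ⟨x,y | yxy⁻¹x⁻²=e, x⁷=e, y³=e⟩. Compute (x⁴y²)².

Compute successive powers of (x⁴y²), reducing at each step:
  (x⁴y²)²: (x⁴y²) · x⁴ = x⁶y²;   (x⁶y²) · y² = x⁶y

Answer: x⁶y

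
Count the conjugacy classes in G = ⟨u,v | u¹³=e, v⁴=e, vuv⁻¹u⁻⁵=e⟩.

The conjugacy classes (representative and size) are:
  [e] (size 1), [u] (size 4), [u²] (size 4), [u⁹] (size 4), [u¹²v] (size 13), [u⁴v²] (size 13), [u¹²v³] (size 13).
Class equation: 1 + 4 + 4 + 4 + 13 + 13 + 13 = 52 = |G|. So G has 7 conjugacy classes.

Answer: 7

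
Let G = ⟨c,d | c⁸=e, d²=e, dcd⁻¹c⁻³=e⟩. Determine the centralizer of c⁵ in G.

⟨c⁵⟩ ⊆ C_G(c⁵) since powers of c⁵ commute with c⁵; so |C_G(c⁵)| ≥ |⟨c⁵⟩| = 8.
By orbit–stabilizer, |C_G(c⁵)| = |G| / |conj. class of c⁵| = 16 / 2 = 8.
The 8 elements commuting with c⁵ are {e, c, c², c³, c⁴, c⁵, c⁶, c⁷}.

Answer: {e, c, c², c³, c⁴, c⁵, c⁶, c⁷}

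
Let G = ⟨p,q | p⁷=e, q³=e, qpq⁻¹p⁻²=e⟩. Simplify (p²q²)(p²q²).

Compute (p²q²) · (p²q²) by multiplying left to right and reducing via the relations at each step:
  (p²q²) · p² = p³q²
  (p³q²) · q² = p³q

Answer: p³q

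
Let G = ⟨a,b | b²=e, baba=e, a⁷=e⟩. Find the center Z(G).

An element z ∈ Z(G) iff z commutes with every generator.
For example e is central: e·a = a = a·e; e·b = b = b·e.
Whereas a ∉ Z(G) since a·b = ab ≠ a⁶b = b·a.
Checking each of the 14 elements this way gives Z(G) = {e}, of order 1.

Answer: {e}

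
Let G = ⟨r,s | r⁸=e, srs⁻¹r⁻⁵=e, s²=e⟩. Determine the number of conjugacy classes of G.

The conjugacy classes (representative and size) are:
  [e] (size 1), [r⁵] (size 2), [r²] (size 1), [r⁷] (size 2), [r⁴] (size 1), [r⁶] (size 1), [s] (size 2), [r⁵s] (size 2), [r²s] (size 2), [r³s] (size 2).
Class equation: 1 + 2 + 1 + 2 + 1 + 1 + 2 + 2 + 2 + 2 = 16 = |G|. So G has 10 conjugacy classes.

Answer: 10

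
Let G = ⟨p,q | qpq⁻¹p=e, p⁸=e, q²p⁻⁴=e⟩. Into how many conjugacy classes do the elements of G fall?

The conjugacy classes (representative and size) are:
  [e] (size 1), [p⁷] (size 2), [p²] (size 2), [p⁵] (size 2), [p⁴] (size 1), [p²q⁻¹] (size 4), [p³q] (size 4).
Class equation: 1 + 2 + 2 + 2 + 1 + 4 + 4 = 16 = |G|. So G has 7 conjugacy classes.

Answer: 7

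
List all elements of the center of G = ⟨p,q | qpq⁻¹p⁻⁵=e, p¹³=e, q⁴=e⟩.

An element z ∈ Z(G) iff z commutes with every generator.
For example e is central: e·p = p = p·e; e·q = q = q·e.
Whereas p ∉ Z(G) since p·q = pq ≠ p⁵q = q·p.
Checking each of the 52 elements this way gives Z(G) = {e}, of order 1.

Answer: {e}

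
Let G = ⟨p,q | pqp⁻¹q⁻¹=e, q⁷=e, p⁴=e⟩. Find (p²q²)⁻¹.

The order of (p²q²) is 14 (smallest k with (p²q²)ᵏ = e), so (p²q²)⁻¹ = (p²q²)¹³ = p²q⁵.
Check: (p²q²) · (p²q⁵) → (p²q²) · p² = q²;   (q²) · q⁵ = e, giving e as required.

Answer: p²q⁵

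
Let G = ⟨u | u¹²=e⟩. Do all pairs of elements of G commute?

G has a single generator, so G is cyclic and hence abelian.

Answer: Yes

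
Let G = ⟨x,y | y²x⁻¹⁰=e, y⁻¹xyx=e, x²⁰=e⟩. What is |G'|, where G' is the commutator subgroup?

G' = [G, G] is generated by all commutators. The generator-pair commutators are: [x, y] = x².
The subgroup they normally generate is {e, x², x⁴, x⁶, x⁸, x¹⁰, x¹², x¹⁴, x¹⁶, x¹⁸}, of order 10.
Check: |G/G'| = 40/10 = 4 is the order of the abelianisation.

Answer: 10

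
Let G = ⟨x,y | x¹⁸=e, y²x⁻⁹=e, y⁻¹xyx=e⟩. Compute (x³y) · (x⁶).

Compute (x³y) · (x⁶) by multiplying left to right and reducing via the relations at each step:
  (x³y) · x⁶ = x⁶y⁻¹

Answer: x⁶y⁻¹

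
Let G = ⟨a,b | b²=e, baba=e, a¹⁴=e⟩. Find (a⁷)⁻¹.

The order of (a⁷) is 2 (smallest k with (a⁷)ᵏ = e), so (a⁷)⁻¹ = (a⁷)¹ = a⁷.
Check: (a⁷) · (a⁷) → (a⁷) · a⁷ = e, giving e as required.

Answer: a⁷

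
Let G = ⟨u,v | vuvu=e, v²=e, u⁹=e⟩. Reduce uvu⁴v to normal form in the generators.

Multiply left to right, reducing at each step:
  u · v = uv
  (uv) · u⁴ = u⁶v
  (u⁶v) · v = u⁶

Answer: u⁶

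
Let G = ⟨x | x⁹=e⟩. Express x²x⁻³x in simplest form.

Multiply left to right, reducing at each step:
  (x²) · x⁻³ = x⁸
  (x⁸) · x = e

Answer: e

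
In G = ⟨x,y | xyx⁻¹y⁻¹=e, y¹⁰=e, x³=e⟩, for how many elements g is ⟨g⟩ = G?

G is cyclic of order 30. An element generates G iff its order is 30, and a cyclic group of order 30 has exactly φ(30) = 8 such elements.

Answer: 8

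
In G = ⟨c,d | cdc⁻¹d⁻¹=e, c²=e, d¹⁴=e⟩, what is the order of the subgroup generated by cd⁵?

|⟨cd⁵⟩| equals the order of cd⁵. Compute successive powers until reaching e:
  (cd⁵)¹ = cd⁵, (cd⁵)² = d¹⁰, (cd⁵)³ = cd, (cd⁵)⁴ = d⁶, (cd⁵)⁵ = cd¹¹, (cd⁵)⁶ = d², (cd⁵)⁷ = cd⁷, (cd⁵)⁸ = d¹², (cd⁵)⁹ = cd³, (cd⁵)¹⁰ = d⁸, (cd⁵)¹¹ = cd¹³, (cd⁵)¹² = d⁴, (cd⁵)¹³ = cd⁹, (cd⁵)¹⁴ = e.
The smallest positive k with (cd⁵)ᵏ = e is 14, so |⟨cd⁵⟩| = 14.

Answer: 14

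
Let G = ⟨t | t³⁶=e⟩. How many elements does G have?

G is generated by a single element, so G is cyclic. The relator gives t³⁶ = e and no smaller power is forced to be e, so the 36 powers {e, t, t², t³, t⁴, t⁵, t⁶, t⁷, t⁸, t⁹, t²², t²³, t²¹, t²⁰, t²⁴, t²⁵, t²⁶, t²⁷, t²⁸, t²⁹, t³², t³³, t³¹, t³⁰, t³⁴, t³⁵, t¹², t¹³, t¹¹, t¹⁰, t¹⁴, t¹⁵, t¹⁶, t¹⁷, t¹⁸, t¹⁹} are distinct. Hence |G| = 36.

Answer: 36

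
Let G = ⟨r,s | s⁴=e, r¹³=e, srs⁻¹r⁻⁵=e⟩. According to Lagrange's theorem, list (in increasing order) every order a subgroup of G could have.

|G| = 52 = 2² · 13. By Lagrange's theorem the order of any subgroup divides 52; the divisors of 52 are 1, 2, 4, 13, 26, 52.

Answer: 1, 2, 4, 13, 26, 52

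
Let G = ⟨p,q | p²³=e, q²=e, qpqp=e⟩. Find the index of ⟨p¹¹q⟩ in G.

First find ord(p¹¹q) by computing successive powers:
  (p¹¹q)¹ = p¹¹q, (p¹¹q)² = e.
So |⟨p¹¹q⟩| = ord(p¹¹q) = 2. With |G| = 46, by Lagrange [G : ⟨p¹¹q⟩] = 46/2 = 23.

Answer: 23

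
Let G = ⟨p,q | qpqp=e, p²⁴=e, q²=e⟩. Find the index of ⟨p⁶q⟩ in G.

First find ord(p⁶q) by computing successive powers:
  (p⁶q)¹ = p⁶q, (p⁶q)² = e.
So |⟨p⁶q⟩| = ord(p⁶q) = 2. With |G| = 48, by Lagrange [G : ⟨p⁶q⟩] = 48/2 = 24.

Answer: 24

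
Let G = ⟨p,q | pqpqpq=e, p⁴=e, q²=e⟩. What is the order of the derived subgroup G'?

G' = [G, G] is generated by all commutators. The generator-pair commutators are: [p, q] = p²qp.
The subgroup they normally generate is {e, p², pq, qp³, p²qp, p³q, p²qp³, qp, pqp², qp²q, p²qp²q, p³qp²}, of order 12.
Check: |G/G'| = 24/12 = 2 is the order of the abelianisation.

Answer: 12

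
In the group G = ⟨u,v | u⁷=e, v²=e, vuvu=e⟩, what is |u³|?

Compute successive powers until reaching e:
  (u³)¹ = u³, (u³)² = u⁶, (u³)³ = u², (u³)⁴ = u⁵, (u³)⁵ = u, (u³)⁶ = u⁴, (u³)⁷ = e.
The smallest positive k with (u³)ᵏ = e is 7.

Answer: 7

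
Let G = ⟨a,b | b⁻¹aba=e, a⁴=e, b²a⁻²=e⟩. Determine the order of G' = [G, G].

G' = [G, G] is generated by all commutators. The generator-pair commutators are: [a, b] = a².
The subgroup they normally generate is {e, a²}, of order 2.
Check: |G/G'| = 8/2 = 4 is the order of the abelianisation.

Answer: 2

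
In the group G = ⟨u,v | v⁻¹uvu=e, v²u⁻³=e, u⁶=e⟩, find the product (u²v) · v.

Compute (u²v) · v by multiplying left to right and reducing via the relations at each step:
  (u²v) · v = u⁵

Answer: u⁵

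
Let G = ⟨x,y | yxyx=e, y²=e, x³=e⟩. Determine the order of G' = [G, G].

G' = [G, G] is generated by all commutators. The generator-pair commutators are: [x, y] = x².
The subgroup they normally generate is {e, x, x²}, of order 3.
Check: |G/G'| = 6/3 = 2 is the order of the abelianisation.

Answer: 3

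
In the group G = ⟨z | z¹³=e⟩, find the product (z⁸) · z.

Compute (z⁸) · z by multiplying left to right and reducing via the relations at each step:
  (z⁸) · z = z⁹

Answer: z⁹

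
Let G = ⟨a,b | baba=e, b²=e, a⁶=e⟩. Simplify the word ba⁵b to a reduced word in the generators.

Multiply left to right, reducing at each step:
  b · a⁵ = ab
  (ab) · b = a

Answer: a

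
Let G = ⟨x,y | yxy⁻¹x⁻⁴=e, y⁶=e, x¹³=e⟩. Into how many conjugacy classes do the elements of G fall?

The conjugacy classes (representative and size) are:
  [e] (size 1), [x⁴] (size 6), [x¹¹] (size 6), [x⁷y] (size 13), [x⁸y²] (size 13), [x¹²y³] (size 13), [x⁵y⁴] (size 13), [x¹¹y⁵] (size 13).
Class equation: 1 + 6 + 6 + 13 + 13 + 13 + 13 + 13 = 78 = |G|. So G has 8 conjugacy classes.

Answer: 8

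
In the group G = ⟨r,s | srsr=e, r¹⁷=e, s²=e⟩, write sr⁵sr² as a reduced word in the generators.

Multiply left to right, reducing at each step:
  s · r⁵ = r¹²s
  (r¹²s) · s = r¹²
  (r¹²) · r² = r¹⁴

Answer: r¹⁴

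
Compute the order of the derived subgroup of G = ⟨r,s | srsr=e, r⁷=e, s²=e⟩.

G' = [G, G] is generated by all commutators. The generator-pair commutators are: [r, s] = r².
The subgroup they normally generate is {e, r, r², r³, r⁴, r⁵, r⁶}, of order 7.
Check: |G/G'| = 14/7 = 2 is the order of the abelianisation.

Answer: 7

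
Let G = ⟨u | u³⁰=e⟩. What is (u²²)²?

Compute successive powers of (u²²), reducing at each step:
  (u²²)²: (u²²) · u²² = u¹⁴

Answer: u¹⁴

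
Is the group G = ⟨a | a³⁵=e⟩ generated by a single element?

|G| = 35. The element a has order 35 (its powers give 35 distinct elements), so ⟨a⟩ = G and G is cyclic.

Answer: Yes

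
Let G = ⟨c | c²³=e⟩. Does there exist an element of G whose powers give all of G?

|G| = 23. The element c has order 23 (its powers give 23 distinct elements), so ⟨c⟩ = G and G is cyclic.

Answer: Yes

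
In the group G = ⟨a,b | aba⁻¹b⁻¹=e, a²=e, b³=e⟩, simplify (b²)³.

Compute successive powers of (b²), reducing at each step:
  (b²)²: (b²) · b² = b
  (b²)³: b · b² = e

Answer: e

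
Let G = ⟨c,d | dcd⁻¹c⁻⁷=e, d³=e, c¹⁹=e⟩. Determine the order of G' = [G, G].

G' = [G, G] is generated by all commutators. The generator-pair commutators are: [c, d] = c¹³.
The subgroup they normally generate is {e, c, c², c³, c⁴, c⁵, c⁶, c⁷, c⁸, c⁹, c¹⁰, c¹¹, c¹², c¹³, c¹⁴, c¹⁵, c¹⁶, c¹⁷, c¹⁸}, of order 19.
Check: |G/G'| = 57/19 = 3 is the order of the abelianisation.

Answer: 19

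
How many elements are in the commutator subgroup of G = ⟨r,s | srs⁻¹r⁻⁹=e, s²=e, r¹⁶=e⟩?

G' = [G, G] is generated by all commutators. The generator-pair commutators are: [r, s] = r⁸.
The subgroup they normally generate is {e, r⁸}, of order 2.
Check: |G/G'| = 32/2 = 16 is the order of the abelianisation.

Answer: 2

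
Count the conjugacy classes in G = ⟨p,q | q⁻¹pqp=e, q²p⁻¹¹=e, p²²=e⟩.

The conjugacy classes (representative and size) are:
  [e] (size 1), [p²¹] (size 2), [p²] (size 2), [p³] (size 2), [p¹⁸] (size 2), [p¹⁷] (size 2), [p⁶] (size 2), [p⁷] (size 2), [p⁸] (size 2), [p¹³] (size 2), [p¹²] (size 2), [p¹¹] (size 1), [p¹⁰q] (size 11), [p⁷q] (size 11).
Class equation: 1 + 2 + 2 + 2 + 2 + 2 + 2 + 2 + 2 + 2 + 2 + 1 + 11 + 11 = 44 = |G|. So G has 14 conjugacy classes.

Answer: 14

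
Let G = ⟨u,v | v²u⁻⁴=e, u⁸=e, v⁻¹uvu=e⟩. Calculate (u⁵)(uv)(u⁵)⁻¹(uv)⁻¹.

[(u⁵), (uv)] = (u⁵)·(uv)·(u⁵)⁻¹·(uv)⁻¹.
  (u⁵) · (uv) = u²v⁻¹
  (u²v⁻¹) · (u³) = u³v
  (u³v) · (uv⁻¹) = u²

Answer: u²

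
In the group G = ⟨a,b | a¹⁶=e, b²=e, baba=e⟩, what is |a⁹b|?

Compute successive powers until reaching e:
  (a⁹b)¹ = a⁹b, (a⁹b)² = e.
The smallest positive k with (a⁹b)ᵏ = e is 2.

Answer: 2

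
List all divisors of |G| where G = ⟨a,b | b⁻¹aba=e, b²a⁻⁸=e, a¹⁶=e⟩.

|G| = 32 = 2⁵. By Lagrange's theorem the order of any subgroup divides 32; the divisors of 32 are 1, 2, 4, 8, 16, 32.

Answer: 1, 2, 4, 8, 16, 32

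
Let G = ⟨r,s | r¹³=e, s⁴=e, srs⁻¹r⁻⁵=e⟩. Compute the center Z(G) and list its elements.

An element z ∈ Z(G) iff z commutes with every generator.
For example e is central: e·r = r = r·e; e·s = s = s·e.
Whereas r ∉ Z(G) since r·s = rs ≠ r⁵s = s·r.
Checking each of the 52 elements this way gives Z(G) = {e}, of order 1.

Answer: {e}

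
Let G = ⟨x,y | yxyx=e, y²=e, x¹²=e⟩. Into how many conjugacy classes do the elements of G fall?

The conjugacy classes (representative and size) are:
  [e] (size 1), [x¹¹] (size 2), [x²] (size 2), [x⁹] (size 2), [x⁴] (size 2), [x⁵] (size 2), [x⁶] (size 1), [y] (size 6), [xy] (size 6).
Class equation: 1 + 2 + 2 + 2 + 2 + 2 + 1 + 6 + 6 = 24 = |G|. So G has 9 conjugacy classes.

Answer: 9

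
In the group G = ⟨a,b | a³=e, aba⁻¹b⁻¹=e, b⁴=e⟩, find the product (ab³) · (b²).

Compute (ab³) · (b²) by multiplying left to right and reducing via the relations at each step:
  (ab³) · b² = ab

Answer: ab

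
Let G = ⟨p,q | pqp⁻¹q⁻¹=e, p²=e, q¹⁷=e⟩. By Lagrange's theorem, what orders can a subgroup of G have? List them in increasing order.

|G| = 34 = 2 · 17. By Lagrange's theorem the order of any subgroup divides 34; the divisors of 34 are 1, 2, 17, 34.

Answer: 1, 2, 17, 34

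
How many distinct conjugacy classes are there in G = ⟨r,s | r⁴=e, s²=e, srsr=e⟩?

The conjugacy classes (representative and size) are:
  [e] (size 1), [r] (size 2), [r²] (size 1), [r²s] (size 2), [r³s] (size 2).
Class equation: 1 + 2 + 1 + 2 + 2 = 8 = |G|. So G has 5 conjugacy classes.

Answer: 5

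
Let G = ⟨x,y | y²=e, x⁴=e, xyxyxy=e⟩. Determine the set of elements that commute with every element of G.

An element z ∈ Z(G) iff z commutes with every generator.
For example e is central: e·x = x = x·e; e·y = y = y·e.
Whereas x ∉ Z(G) since x·y = xy ≠ yx = y·x.
Checking each of the 24 elements this way gives Z(G) = {e}, of order 1.

Answer: {e}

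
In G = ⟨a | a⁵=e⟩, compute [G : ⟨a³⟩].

First find ord(a³) by computing successive powers:
  (a³)¹ = a³, (a³)² = a, (a³)³ = a⁴, (a³)⁴ = a², (a³)⁵ = e.
So |⟨a³⟩| = ord(a³) = 5. With |G| = 5, by Lagrange [G : ⟨a³⟩] = 5/5 = 1.

Answer: 1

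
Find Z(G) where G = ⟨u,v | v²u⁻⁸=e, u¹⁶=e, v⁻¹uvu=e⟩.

An element z ∈ Z(G) iff z commutes with every generator.
For example u⁸ is central: (u⁸)·u = u⁹ = u·(u⁸); (u⁸)·v = v⁻¹ = v·(u⁸).
Whereas u ∉ Z(G) since u·v = uv ≠ u⁷v⁻¹ = v·u.
Checking each of the 32 elements this way gives Z(G) = {e, u⁸}, of order 2.

Answer: {e, u⁸}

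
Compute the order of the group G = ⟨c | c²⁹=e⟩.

G is generated by a single element, so G is cyclic. The relator gives c²⁹ = e and no smaller power is forced to be e, so the 29 powers {c, e, c², c³, c⁴, c⁵, c⁶, c⁷, c⁸, c⁹, c²², c²³, c²¹, c²⁰, c²⁴, c²⁵, c²⁶, c²⁷, c²⁸, c¹², c¹³, c¹¹, c¹⁰, c¹⁴, c¹⁵, c¹⁶, c¹⁷, c¹⁸, c¹⁹} are distinct. Hence |G| = 29.

Answer: 29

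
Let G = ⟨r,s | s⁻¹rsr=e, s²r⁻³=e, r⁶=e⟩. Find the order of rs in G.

Compute successive powers until reaching e:
  (rs)¹ = rs, (rs)² = r³, (rs)³ = rs⁻¹, (rs)⁴ = e.
The smallest positive k with (rs)ᵏ = e is 4.

Answer: 4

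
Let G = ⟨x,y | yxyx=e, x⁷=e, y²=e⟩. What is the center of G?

An element z ∈ Z(G) iff z commutes with every generator.
For example e is central: e·x = x = x·e; e·y = y = y·e.
Whereas x ∉ Z(G) since x·y = xy ≠ x⁶y = y·x.
Checking each of the 14 elements this way gives Z(G) = {e}, of order 1.

Answer: {e}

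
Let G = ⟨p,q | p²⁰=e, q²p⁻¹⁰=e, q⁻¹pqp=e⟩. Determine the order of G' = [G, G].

G' = [G, G] is generated by all commutators. The generator-pair commutators are: [p, q] = p².
The subgroup they normally generate is {e, p², p⁴, p⁶, p⁸, p¹⁰, p¹², p¹⁴, p¹⁶, p¹⁸}, of order 10.
Check: |G/G'| = 40/10 = 4 is the order of the abelianisation.

Answer: 10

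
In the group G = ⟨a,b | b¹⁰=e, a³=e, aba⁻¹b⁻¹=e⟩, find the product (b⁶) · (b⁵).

Compute (b⁶) · (b⁵) by multiplying left to right and reducing via the relations at each step:
  (b⁶) · b⁵ = b

Answer: b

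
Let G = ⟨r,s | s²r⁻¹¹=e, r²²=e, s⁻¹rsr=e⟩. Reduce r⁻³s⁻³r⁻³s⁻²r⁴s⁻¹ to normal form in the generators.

Multiply left to right, reducing at each step:
  (r¹⁹) · s⁻³ = r⁸s⁻¹
  (r⁸s⁻¹) · r⁻³ = s
  s · s⁻² = s⁻¹
  (s⁻¹) · r⁴ = r⁷s
  (r⁷s) · s⁻¹ = r⁷

Answer: r⁷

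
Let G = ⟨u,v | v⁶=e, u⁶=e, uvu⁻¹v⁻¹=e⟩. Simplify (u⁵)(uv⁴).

Compute (u⁵) · (uv⁴) by multiplying left to right and reducing via the relations at each step:
  (u⁵) · u = e
  e · v⁴ = v⁴

Answer: v⁴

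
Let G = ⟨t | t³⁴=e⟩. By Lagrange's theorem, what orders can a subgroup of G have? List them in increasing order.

|G| = 34 = 2 · 17. By Lagrange's theorem the order of any subgroup divides 34; the divisors of 34 are 1, 2, 17, 34.

Answer: 1, 2, 17, 34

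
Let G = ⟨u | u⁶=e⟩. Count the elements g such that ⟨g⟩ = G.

G is cyclic of order 6. An element generates G iff its order is 6, and a cyclic group of order 6 has exactly φ(6) = 2 such elements.

Answer: 2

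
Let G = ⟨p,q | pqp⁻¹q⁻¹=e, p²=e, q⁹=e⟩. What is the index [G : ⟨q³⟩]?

First find ord(q³) by computing successive powers:
  (q³)¹ = q³, (q³)² = q⁶, (q³)³ = e.
So |⟨q³⟩| = ord(q³) = 3. With |G| = 18, by Lagrange [G : ⟨q³⟩] = 18/3 = 6.

Answer: 6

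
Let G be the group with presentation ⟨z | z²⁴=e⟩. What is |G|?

G is generated by a single element, so G is cyclic. The relator gives z²⁴ = e and no smaller power is forced to be e, so the 24 powers {e, z, z², z³, z⁴, z⁵, z⁶, z⁷, z⁸, z⁹, z²², z²³, z²¹, z²⁰, z¹², z¹³, z¹¹, z¹⁰, z¹⁴, z¹⁵, z¹⁶, z¹⁷, z¹⁸, z¹⁹} are distinct. Hence |G| = 24.

Answer: 24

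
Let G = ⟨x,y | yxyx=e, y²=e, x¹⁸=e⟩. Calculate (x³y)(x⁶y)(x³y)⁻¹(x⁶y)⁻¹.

[(x³y), (x⁶y)] = (x³y)·(x⁶y)·(x³y)⁻¹·(x⁶y)⁻¹.
  (x³y) · (x⁶y) = x¹⁵
  (x¹⁵) · (x³y) = y
  y · (x⁶y) = x¹²

Answer: x¹²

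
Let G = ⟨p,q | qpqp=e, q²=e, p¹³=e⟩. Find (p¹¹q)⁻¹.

The order of (p¹¹q) is 2 (smallest k with (p¹¹q)ᵏ = e), so (p¹¹q)⁻¹ = (p¹¹q)¹ = p¹¹q.
Check: (p¹¹q) · (p¹¹q) → (p¹¹q) · p¹¹ = q;   q · q = e, giving e as required.

Answer: p¹¹q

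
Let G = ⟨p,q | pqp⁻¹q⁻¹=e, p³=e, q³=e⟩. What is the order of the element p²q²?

Compute successive powers until reaching e:
  (p²q²)¹ = p²q², (p²q²)² = pq, (p²q²)³ = e.
The smallest positive k with (p²q²)ᵏ = e is 3.

Answer: 3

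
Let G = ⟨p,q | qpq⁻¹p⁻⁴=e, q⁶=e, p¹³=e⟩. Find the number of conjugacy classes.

The conjugacy classes (representative and size) are:
  [e] (size 1), [p⁴] (size 6), [p¹¹] (size 6), [p⁷q] (size 13), [p⁸q²] (size 13), [p¹²q³] (size 13), [p⁵q⁴] (size 13), [p¹¹q⁵] (size 13).
Class equation: 1 + 6 + 6 + 13 + 13 + 13 + 13 + 13 = 78 = |G|. So G has 8 conjugacy classes.

Answer: 8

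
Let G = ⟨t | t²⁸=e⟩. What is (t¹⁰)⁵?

Compute successive powers of (t¹⁰), reducing at each step:
  (t¹⁰)²: (t¹⁰) · t¹⁰ = t²⁰
  (t¹⁰)³: (t²⁰) · t¹⁰ = t²
  (t¹⁰)⁴: (t²) · t¹⁰ = t¹²
  (t¹⁰)⁵: (t¹²) · t¹⁰ = t²²

Answer: t²²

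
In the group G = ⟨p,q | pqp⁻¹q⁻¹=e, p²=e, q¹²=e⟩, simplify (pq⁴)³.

Compute successive powers of (pq⁴), reducing at each step:
  (pq⁴)²: (pq⁴) · p = q⁴;   (q⁴) · q⁴ = q⁸
  (pq⁴)³: (q⁸) · p = pq⁸;   (pq⁸) · q⁴ = p

Answer: p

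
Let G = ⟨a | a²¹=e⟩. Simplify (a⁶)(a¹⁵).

Compute (a⁶) · (a¹⁵) by multiplying left to right and reducing via the relations at each step:
  (a⁶) · a¹⁵ = e

Answer: e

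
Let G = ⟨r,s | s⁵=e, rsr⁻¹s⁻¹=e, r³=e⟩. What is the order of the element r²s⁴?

Compute successive powers until reaching e:
  (r²s⁴)¹ = r²s⁴, (r²s⁴)² = rs³, (r²s⁴)³ = s², (r²s⁴)⁴ = r²s, (r²s⁴)⁵ = r, (r²s⁴)⁶ = s⁴, (r²s⁴)⁷ = r²s³, (r²s⁴)⁸ = rs², (r²s⁴)⁹ = s, (r²s⁴)¹⁰ = r², (r²s⁴)¹¹ = rs⁴, (r²s⁴)¹² = s³, (r²s⁴)¹³ = r²s², (r²s⁴)¹⁴ = rs, (r²s⁴)¹⁵ = e.
The smallest positive k with (r²s⁴)ᵏ = e is 15.

Answer: 15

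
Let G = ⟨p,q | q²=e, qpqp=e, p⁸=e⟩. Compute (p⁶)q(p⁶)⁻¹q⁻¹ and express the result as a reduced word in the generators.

[(p⁶), q] = (p⁶)·q·(p⁶)⁻¹·q⁻¹.
  (p⁶) · q = p⁶q
  (p⁶q) · (p²) = p⁴q
  (p⁴q) · q = p⁴

Answer: p⁴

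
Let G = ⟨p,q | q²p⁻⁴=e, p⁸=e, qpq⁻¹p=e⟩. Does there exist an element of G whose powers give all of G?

Every cyclic group is abelian. But p·q = pq while q·p = p³q⁻¹, so p·q ≠ q·p and G is not abelian. Hence G is not cyclic.

Answer: No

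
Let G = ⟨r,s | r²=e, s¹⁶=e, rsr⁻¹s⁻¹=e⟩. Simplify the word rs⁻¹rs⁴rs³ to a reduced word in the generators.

Multiply left to right, reducing at each step:
  r · s⁻¹ = rs¹⁵
  (rs¹⁵) · r = s¹⁵
  (s¹⁵) · s⁴ = s³
  (s³) · r = rs³
  (rs³) · s³ = rs⁶

Answer: rs⁶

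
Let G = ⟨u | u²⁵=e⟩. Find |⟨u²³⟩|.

|⟨u²³⟩| equals the order of u²³. Compute successive powers until reaching e:
  (u²³)¹ = u²³, (u²³)² = u²¹, (u²³)³ = u¹⁹, (u²³)⁴ = u¹⁷, (u²³)⁵ = u¹⁵, (u²³)⁶ = u¹³, (u²³)⁷ = u¹¹, (u²³)⁸ = u⁹, (u²³)⁹ = u⁷, (u²³)¹⁰ = u⁵, (u²³)¹¹ = u³, (u²³)¹² = u, (u²³)¹³ = u²⁴, (u²³)¹⁴ = u²², (u²³)¹⁵ = u²⁰, (u²³)¹⁶ = u¹⁸, (u²³)¹⁷ = u¹⁶, (u²³)¹⁸ = u¹⁴, (u²³)¹⁹ = u¹², (u²³)²⁰ = u¹⁰, (u²³)²¹ = u⁸, (u²³)²² = u⁶, (u²³)²³ = u⁴, (u²³)²⁴ = u², (u²³)²⁵ = e.
The smallest positive k with (u²³)ᵏ = e is 25, so |⟨u²³⟩| = 25.

Answer: 25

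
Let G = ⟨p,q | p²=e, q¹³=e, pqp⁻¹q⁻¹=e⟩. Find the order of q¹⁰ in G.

Compute successive powers until reaching e:
  (q¹⁰)¹ = q¹⁰, (q¹⁰)² = q⁷, (q¹⁰)³ = q⁴, (q¹⁰)⁴ = q, (q¹⁰)⁵ = q¹¹, (q¹⁰)⁶ = q⁸, (q¹⁰)⁷ = q⁵, (q¹⁰)⁸ = q², (q¹⁰)⁹ = q¹², (q¹⁰)¹⁰ = q⁹, (q¹⁰)¹¹ = q⁶, (q¹⁰)¹² = q³, (q¹⁰)¹³ = e.
The smallest positive k with (q¹⁰)ᵏ = e is 13.

Answer: 13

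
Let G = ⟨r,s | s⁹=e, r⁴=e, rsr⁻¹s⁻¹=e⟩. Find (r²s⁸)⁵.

Compute successive powers of (r²s⁸), reducing at each step:
  (r²s⁸)²: (r²s⁸) · r² = s⁸;   (s⁸) · s⁸ = s⁷
  (r²s⁸)³: (s⁷) · r² = r²s⁷;   (r²s⁷) · s⁸ = r²s⁶
  (r²s⁸)⁴: (r²s⁶) · r² = s⁶;   (s⁶) · s⁸ = s⁵
  (r²s⁸)⁵: (s⁵) · r² = r²s⁵;   (r²s⁵) · s⁸ = r²s⁴

Answer: r²s⁴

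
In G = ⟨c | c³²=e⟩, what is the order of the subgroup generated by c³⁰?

|⟨c³⁰⟩| equals the order of c³⁰. Compute successive powers until reaching e:
  (c³⁰)¹ = c³⁰, (c³⁰)² = c²⁸, (c³⁰)³ = c²⁶, (c³⁰)⁴ = c²⁴, (c³⁰)⁵ = c²², (c³⁰)⁶ = c²⁰, (c³⁰)⁷ = c¹⁸, (c³⁰)⁸ = c¹⁶, (c³⁰)⁹ = c¹⁴, (c³⁰)¹⁰ = c¹², (c³⁰)¹¹ = c¹⁰, (c³⁰)¹² = c⁸, (c³⁰)¹³ = c⁶, (c³⁰)¹⁴ = c⁴, (c³⁰)¹⁵ = c², (c³⁰)¹⁶ = e.
The smallest positive k with (c³⁰)ᵏ = e is 16, so |⟨c³⁰⟩| = 16.

Answer: 16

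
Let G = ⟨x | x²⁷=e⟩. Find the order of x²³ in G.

Compute successive powers until reaching e:
  (x²³)¹ = x²³, (x²³)² = x¹⁹, (x²³)³ = x¹⁵, (x²³)⁴ = x¹¹, (x²³)⁵ = x⁷, (x²³)⁶ = x³, (x²³)⁷ = x²⁶, (x²³)⁸ = x²², (x²³)⁹ = x¹⁸, (x²³)¹⁰ = x¹⁴, (x²³)¹¹ = x¹⁰, (x²³)¹² = x⁶, (x²³)¹³ = x², (x²³)¹⁴ = x²⁵, (x²³)¹⁵ = x²¹, (x²³)¹⁶ = x¹⁷, (x²³)¹⁷ = x¹³, (x²³)¹⁸ = x⁹, (x²³)¹⁹ = x⁵, (x²³)²⁰ = x, (x²³)²¹ = x²⁴, (x²³)²² = x²⁰, (x²³)²³ = x¹⁶, (x²³)²⁴ = x¹², (x²³)²⁵ = x⁸, (x²³)²⁶ = x⁴, (x²³)²⁷ = e.
The smallest positive k with (x²³)ᵏ = e is 27.

Answer: 27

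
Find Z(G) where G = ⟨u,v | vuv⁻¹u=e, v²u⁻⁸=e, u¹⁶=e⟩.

An element z ∈ Z(G) iff z commutes with every generator.
For example u⁸ is central: (u⁸)·u = u⁹ = u·(u⁸); (u⁸)·v = v⁻¹ = v·(u⁸).
Whereas u ∉ Z(G) since u·v = uv ≠ u⁷v⁻¹ = v·u.
Checking each of the 32 elements this way gives Z(G) = {e, u⁸}, of order 2.

Answer: {e, u⁸}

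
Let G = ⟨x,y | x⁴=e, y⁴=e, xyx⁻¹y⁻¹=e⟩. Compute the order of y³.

Compute successive powers until reaching e:
  (y³)¹ = y³, (y³)² = y², (y³)³ = y, (y³)⁴ = e.
The smallest positive k with (y³)ᵏ = e is 4.

Answer: 4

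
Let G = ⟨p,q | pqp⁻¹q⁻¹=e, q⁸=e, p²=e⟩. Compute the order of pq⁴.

Compute successive powers until reaching e:
  (pq⁴)¹ = pq⁴, (pq⁴)² = e.
The smallest positive k with (pq⁴)ᵏ = e is 2.

Answer: 2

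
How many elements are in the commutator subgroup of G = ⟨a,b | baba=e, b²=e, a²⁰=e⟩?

G' = [G, G] is generated by all commutators. The generator-pair commutators are: [a, b] = a².
The subgroup they normally generate is {e, a², a⁴, a⁶, a⁸, a¹⁰, a¹², a¹⁴, a¹⁶, a¹⁸}, of order 10.
Check: |G/G'| = 40/10 = 4 is the order of the abelianisation.

Answer: 10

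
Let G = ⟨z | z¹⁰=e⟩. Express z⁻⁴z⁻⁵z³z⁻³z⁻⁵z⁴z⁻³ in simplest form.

Multiply left to right, reducing at each step:
  (z⁶) · z⁻⁵ = z
  z · z³ = z⁴
  (z⁴) · z⁻³ = z
  z · z⁻⁵ = z⁶
  (z⁶) · z⁴ = e
  e · z⁻³ = z⁷

Answer: z⁷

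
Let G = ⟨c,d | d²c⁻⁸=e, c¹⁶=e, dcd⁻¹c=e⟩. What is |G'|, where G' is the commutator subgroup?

G' = [G, G] is generated by all commutators. The generator-pair commutators are: [c, d] = c².
The subgroup they normally generate is {e, c², c⁴, c⁶, c⁸, c¹⁰, c¹², c¹⁴}, of order 8.
Check: |G/G'| = 32/8 = 4 is the order of the abelianisation.

Answer: 8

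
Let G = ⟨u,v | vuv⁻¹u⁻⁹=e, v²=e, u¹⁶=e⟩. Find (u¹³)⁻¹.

The order of (u¹³) is 16 (smallest k with (u¹³)ᵏ = e), so (u¹³)⁻¹ = (u¹³)¹⁵ = u³.
Check: (u¹³) · (u³) → (u¹³) · u³ = e, giving e as required.

Answer: u³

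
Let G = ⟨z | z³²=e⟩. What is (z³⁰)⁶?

Compute successive powers of (z³⁰), reducing at each step:
  (z³⁰)²: (z³⁰) · z³⁰ = z²⁸
  (z³⁰)³: (z²⁸) · z³⁰ = z²⁶
  (z³⁰)⁴: (z²⁶) · z³⁰ = z²⁴
  (z³⁰)⁵: (z²⁴) · z³⁰ = z²²
  (z³⁰)⁶: (z²²) · z³⁰ = z²⁰

Answer: z²⁰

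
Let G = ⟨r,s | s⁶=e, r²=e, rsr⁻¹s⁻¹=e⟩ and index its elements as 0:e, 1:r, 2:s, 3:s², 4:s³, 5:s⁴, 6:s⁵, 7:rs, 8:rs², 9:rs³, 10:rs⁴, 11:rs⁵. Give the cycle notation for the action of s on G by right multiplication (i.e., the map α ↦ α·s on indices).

(0 2 3 4 5 6)(1 7 8 9 10 11)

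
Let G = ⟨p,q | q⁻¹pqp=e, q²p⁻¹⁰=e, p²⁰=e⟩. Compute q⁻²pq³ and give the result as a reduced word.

Multiply left to right, reducing at each step:
  (p¹⁰) · p = p¹¹
  (p¹¹) · q³ = pq

Answer: pq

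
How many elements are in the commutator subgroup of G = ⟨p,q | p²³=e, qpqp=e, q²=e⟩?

G' = [G, G] is generated by all commutators. The generator-pair commutators are: [p, q] = p².
The subgroup they normally generate is {e, p, p², p³, p⁴, p⁵, p⁶, p⁷, p⁸, p⁹, p¹⁰, p¹¹, p¹², p¹³, p¹⁴, p¹⁵, p¹⁶, p¹⁷, p¹⁸, p¹⁹, p²⁰, p²¹, p²²}, of order 23.
Check: |G/G'| = 46/23 = 2 is the order of the abelianisation.

Answer: 23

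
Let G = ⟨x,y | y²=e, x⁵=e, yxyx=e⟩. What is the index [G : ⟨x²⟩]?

First find ord(x²) by computing successive powers:
  (x²)¹ = x², (x²)² = x⁴, (x²)³ = x, (x²)⁴ = x³, (x²)⁵ = e.
So |⟨x²⟩| = ord(x²) = 5. With |G| = 10, by Lagrange [G : ⟨x²⟩] = 10/5 = 2.

Answer: 2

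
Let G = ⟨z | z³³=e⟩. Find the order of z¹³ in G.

Compute successive powers until reaching e:
  (z¹³)¹ = z¹³, (z¹³)² = z²⁶, (z¹³)³ = z⁶, (z¹³)⁴ = z¹⁹, (z¹³)⁵ = z³², (z¹³)⁶ = z¹², (z¹³)⁷ = z²⁵, (z¹³)⁸ = z⁵, (z¹³)⁹ = z¹⁸, (z¹³)¹⁰ = z³¹, (z¹³)¹¹ = z¹¹, (z¹³)¹² = z²⁴, (z¹³)¹³ = z⁴, (z¹³)¹⁴ = z¹⁷, (z¹³)¹⁵ = z³⁰, (z¹³)¹⁶ = z¹⁰, (z¹³)¹⁷ = z²³, (z¹³)¹⁸ = z³, (z¹³)¹⁹ = z¹⁶, (z¹³)²⁰ = z²⁹, (z¹³)²¹ = z⁹, (z¹³)²² = z²², (z¹³)²³ = z², (z¹³)²⁴ = z¹⁵, (z¹³)²⁵ = z²⁸, (z¹³)²⁶ = z⁸, (z¹³)²⁷ = z²¹, (z¹³)²⁸ = z, (z¹³)²⁹ = z¹⁴, (z¹³)³⁰ = z²⁷, (z¹³)³¹ = z⁷, (z¹³)³² = z²⁰, (z¹³)³³ = e.
The smallest positive k with (z¹³)ᵏ = e is 33.

Answer: 33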